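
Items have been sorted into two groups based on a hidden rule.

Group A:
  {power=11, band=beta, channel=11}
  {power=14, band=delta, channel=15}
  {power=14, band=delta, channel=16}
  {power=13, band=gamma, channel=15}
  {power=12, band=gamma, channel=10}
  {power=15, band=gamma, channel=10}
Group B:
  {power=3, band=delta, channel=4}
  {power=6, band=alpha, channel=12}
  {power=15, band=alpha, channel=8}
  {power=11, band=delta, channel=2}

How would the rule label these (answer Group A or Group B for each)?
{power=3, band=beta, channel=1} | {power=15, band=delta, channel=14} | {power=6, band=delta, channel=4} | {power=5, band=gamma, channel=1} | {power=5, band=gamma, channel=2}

One predicate separates the groups cleanly: power ≥ 11 AND channel ≥ 10.

Group B, Group A, Group B, Group B, Group B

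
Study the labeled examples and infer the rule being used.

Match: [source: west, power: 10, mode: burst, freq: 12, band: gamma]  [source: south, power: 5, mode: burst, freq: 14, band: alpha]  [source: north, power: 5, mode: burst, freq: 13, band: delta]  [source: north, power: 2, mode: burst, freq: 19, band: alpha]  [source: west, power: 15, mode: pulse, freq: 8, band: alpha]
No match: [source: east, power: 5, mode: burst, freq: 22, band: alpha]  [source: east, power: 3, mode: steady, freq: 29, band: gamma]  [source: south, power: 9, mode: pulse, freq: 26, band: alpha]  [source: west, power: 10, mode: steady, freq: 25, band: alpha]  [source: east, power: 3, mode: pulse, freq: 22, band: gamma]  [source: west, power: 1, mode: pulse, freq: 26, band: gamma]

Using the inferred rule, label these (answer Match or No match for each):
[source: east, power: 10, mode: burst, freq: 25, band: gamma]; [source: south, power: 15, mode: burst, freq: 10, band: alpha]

No match, Match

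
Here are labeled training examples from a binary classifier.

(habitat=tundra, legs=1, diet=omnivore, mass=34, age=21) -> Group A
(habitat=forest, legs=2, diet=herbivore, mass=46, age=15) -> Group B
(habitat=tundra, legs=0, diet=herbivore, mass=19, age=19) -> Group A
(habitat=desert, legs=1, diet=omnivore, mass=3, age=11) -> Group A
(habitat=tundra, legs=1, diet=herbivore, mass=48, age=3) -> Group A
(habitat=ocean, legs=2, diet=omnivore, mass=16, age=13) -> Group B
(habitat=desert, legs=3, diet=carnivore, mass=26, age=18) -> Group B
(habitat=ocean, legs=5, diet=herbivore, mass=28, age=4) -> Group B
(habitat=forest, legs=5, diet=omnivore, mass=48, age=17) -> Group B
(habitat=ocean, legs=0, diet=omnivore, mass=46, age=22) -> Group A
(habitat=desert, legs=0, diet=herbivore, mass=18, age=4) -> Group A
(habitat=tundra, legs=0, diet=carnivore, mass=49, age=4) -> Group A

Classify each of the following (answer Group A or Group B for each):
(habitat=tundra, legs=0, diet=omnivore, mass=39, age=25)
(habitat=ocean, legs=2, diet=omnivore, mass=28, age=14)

The common property of the 'Group A' items is: legs ≤ 1. No 'Group B' item has it.
(habitat=tundra, legs=0, diet=omnivore, mass=39, age=25): legs = 0, fits → Group A. (habitat=ocean, legs=2, diet=omnivore, mass=28, age=14): legs = 2, doesn't qualify → Group B.

Group A, Group B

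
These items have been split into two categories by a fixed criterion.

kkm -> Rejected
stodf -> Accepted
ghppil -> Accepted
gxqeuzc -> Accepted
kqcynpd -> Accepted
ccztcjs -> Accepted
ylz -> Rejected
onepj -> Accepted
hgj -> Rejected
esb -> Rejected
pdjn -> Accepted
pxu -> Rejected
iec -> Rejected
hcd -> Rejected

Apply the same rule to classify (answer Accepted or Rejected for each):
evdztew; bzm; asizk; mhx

Accepted, Rejected, Accepted, Rejected

'Accepted' ⟺ length ≥ 4.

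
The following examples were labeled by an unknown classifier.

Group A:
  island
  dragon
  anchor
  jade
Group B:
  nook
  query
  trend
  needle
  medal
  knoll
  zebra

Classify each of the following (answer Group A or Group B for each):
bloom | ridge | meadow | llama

Group B, Group B, Group A, Group B

The rule appears to be: even length AND contains 'a'.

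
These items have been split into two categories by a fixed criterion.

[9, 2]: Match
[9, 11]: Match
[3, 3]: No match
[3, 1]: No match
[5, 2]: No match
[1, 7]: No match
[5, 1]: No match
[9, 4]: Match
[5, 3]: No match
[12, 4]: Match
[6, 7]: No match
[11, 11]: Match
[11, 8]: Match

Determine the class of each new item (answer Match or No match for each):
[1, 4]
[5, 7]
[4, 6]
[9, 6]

One predicate separates the groups cleanly: first ≥ 7.
[1, 4] — first 1, hence No match. [5, 7] — first 5, hence No match. [4, 6] — first 4, hence No match. [9, 6] — first 9, hence Match.

No match, No match, No match, Match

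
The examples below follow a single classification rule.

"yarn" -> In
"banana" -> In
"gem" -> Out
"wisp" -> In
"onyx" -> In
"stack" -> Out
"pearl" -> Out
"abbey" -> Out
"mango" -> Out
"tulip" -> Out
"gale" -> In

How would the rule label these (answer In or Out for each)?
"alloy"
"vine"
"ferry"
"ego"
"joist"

Out, In, Out, Out, Out

Rule: even length. This holds for each 'In' example and fails for each 'Out' one.
Out: "alloy", since length 5.
In: "vine", since length 4.
Out: "ferry", since length 5.
Out: "ego", since length 3.
Out: "joist", since length 5.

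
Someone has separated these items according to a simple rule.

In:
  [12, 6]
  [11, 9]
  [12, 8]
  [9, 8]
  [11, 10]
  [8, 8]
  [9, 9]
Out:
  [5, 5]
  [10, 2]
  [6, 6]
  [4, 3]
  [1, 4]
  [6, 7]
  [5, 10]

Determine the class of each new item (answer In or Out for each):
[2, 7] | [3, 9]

One predicate separates the groups cleanly: sum ≥ 16.

Out, Out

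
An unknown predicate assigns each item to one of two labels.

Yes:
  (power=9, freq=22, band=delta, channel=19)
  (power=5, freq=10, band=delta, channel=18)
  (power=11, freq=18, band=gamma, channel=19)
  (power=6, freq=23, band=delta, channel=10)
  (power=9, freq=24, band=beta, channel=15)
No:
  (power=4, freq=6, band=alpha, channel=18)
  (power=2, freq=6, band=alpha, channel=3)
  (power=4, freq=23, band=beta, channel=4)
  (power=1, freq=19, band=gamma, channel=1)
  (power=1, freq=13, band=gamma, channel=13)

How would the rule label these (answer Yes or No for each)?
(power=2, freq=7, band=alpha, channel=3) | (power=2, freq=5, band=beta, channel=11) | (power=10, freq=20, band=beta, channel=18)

Rule: power ≥ 5. This holds for each 'Yes' example and fails for each 'No' one.
(power=2, freq=7, band=alpha, channel=3) → power = 2 → No. (power=2, freq=5, band=beta, channel=11) → power = 2 → No. (power=10, freq=20, band=beta, channel=18) → power = 10 → Yes.

No, No, Yes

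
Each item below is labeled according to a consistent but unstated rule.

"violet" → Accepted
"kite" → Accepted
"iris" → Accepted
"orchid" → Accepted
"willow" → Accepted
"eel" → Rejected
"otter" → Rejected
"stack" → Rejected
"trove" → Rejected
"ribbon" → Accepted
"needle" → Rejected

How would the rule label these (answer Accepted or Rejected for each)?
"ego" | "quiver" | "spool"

Rejected, Accepted, Rejected

A rule that fits every label: contains 'i' — true of each 'Accepted' example, false of each 'Rejected' one.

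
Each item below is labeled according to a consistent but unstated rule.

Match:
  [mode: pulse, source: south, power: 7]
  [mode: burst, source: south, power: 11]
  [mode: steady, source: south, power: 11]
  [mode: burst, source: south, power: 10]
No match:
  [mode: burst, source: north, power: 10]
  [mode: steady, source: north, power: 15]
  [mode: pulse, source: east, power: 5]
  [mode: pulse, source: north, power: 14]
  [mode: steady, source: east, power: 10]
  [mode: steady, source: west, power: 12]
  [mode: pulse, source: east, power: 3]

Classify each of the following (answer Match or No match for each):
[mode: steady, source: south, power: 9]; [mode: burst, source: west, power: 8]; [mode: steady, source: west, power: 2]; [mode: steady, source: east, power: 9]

Match, No match, No match, No match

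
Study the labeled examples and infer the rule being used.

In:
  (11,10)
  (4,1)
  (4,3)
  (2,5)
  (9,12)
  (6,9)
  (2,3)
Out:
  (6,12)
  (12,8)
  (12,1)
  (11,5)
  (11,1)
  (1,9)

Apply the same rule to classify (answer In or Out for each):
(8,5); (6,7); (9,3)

In, In, Out

All 'In' examples share one property — |first − second| ≤ 3 — and every 'Out' example lacks it.
(8,5) — |8−5| = 3, hence In. (6,7) — |6−7| = 1, hence In. (9,3) — |9−3| = 6, hence Out.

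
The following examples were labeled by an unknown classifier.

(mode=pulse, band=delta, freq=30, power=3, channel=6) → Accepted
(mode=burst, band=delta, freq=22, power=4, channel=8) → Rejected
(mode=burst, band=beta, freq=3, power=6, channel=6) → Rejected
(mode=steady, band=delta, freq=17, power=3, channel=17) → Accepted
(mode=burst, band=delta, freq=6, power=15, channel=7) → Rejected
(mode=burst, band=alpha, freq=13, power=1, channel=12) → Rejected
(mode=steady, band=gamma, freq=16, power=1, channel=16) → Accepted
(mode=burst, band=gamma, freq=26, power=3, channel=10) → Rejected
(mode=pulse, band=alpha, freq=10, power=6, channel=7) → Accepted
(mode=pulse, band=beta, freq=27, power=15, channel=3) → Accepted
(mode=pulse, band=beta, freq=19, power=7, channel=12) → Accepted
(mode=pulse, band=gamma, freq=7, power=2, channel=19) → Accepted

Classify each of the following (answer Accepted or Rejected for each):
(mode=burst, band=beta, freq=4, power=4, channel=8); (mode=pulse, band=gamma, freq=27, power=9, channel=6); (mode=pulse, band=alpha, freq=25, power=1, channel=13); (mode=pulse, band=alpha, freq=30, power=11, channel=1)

The rule appears to be: mode is not burst.
(mode=burst, band=beta, freq=4, power=4, channel=8) → mode is burst → Rejected. (mode=pulse, band=gamma, freq=27, power=9, channel=6) → mode is pulse → Accepted. (mode=pulse, band=alpha, freq=25, power=1, channel=13) → mode is pulse → Accepted. (mode=pulse, band=alpha, freq=30, power=11, channel=1) → mode is pulse → Accepted.

Rejected, Accepted, Accepted, Accepted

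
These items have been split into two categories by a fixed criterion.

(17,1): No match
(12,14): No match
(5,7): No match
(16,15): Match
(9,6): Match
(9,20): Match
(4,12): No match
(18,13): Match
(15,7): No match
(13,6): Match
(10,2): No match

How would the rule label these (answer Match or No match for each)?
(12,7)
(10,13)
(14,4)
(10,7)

The distinguishing property — sum is odd — holds for all the 'Match' cases and none of the 'No match' cases.
(12,7): Match (12+7 = 19).
(10,13): Match (10+13 = 23).
(14,4): No match (14+4 = 18).
(10,7): Match (10+7 = 17).

Match, Match, No match, Match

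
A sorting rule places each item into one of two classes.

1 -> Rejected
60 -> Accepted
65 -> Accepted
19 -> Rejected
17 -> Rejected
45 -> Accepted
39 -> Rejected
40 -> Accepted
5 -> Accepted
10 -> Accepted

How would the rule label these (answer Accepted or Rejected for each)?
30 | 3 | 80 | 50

Accepted, Rejected, Accepted, Accepted

Comparing the two groups points to one rule — multiple of 5.
Accepted: 30, since 30 = 5·6. Rejected: 3, since 3 = 5·0 + 3. Accepted: 80, since 80 = 5·16. Accepted: 50, since 50 = 5·10.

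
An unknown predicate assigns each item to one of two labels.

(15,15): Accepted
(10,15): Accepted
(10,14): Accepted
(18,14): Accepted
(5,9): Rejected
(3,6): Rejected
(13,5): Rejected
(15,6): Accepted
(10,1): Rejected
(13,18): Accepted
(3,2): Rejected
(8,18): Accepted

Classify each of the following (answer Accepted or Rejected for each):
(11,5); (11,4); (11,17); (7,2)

Rejected, Rejected, Accepted, Rejected

Every 'Accepted' example satisfies: sum ≥ 21. None of the 'Rejected' examples do.
(11,5): 11+5 = 16, doesn't qualify → Rejected. (11,4): 11+4 = 15, doesn't qualify → Rejected. (11,17): 11+17 = 28, passes → Accepted. (7,2): 7+2 = 9, doesn't qualify → Rejected.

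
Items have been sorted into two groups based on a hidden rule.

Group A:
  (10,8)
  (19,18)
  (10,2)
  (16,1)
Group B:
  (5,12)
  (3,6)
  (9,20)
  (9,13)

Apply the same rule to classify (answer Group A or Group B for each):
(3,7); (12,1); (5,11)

The rule appears to be: first > second.

Group B, Group A, Group B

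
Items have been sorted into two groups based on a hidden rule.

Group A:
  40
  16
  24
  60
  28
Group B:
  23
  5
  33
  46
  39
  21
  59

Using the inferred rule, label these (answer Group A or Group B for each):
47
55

Group B, Group B

Every 'Group A' example satisfies: multiple of 4. None of the 'Group B' examples do.
Group B: 47, since 47 = 4·11 + 3.
Group B: 55, since 55 = 4·13 + 3.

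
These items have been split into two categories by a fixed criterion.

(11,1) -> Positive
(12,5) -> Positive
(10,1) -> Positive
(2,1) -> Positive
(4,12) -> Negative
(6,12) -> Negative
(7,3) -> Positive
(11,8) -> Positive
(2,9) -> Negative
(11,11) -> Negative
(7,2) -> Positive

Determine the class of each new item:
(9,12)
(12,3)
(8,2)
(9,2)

The common property of the 'Positive' items is: first > second. No 'Negative' item has it.
(9,12) — 9 < 12, hence Negative. (12,3) — 12 > 3, hence Positive. (8,2) — 8 > 2, hence Positive. (9,2) — 9 > 2, hence Positive.

Negative, Positive, Positive, Positive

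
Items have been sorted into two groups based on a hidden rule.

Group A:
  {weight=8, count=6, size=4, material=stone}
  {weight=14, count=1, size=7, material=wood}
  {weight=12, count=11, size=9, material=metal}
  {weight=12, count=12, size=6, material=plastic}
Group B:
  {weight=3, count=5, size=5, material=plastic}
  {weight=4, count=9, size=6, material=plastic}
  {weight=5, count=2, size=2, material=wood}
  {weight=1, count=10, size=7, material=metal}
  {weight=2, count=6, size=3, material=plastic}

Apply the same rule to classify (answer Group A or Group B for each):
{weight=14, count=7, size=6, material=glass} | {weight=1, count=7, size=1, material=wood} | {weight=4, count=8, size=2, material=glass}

The pattern is that an item is 'Group A' exactly when: weight ≥ 8.

Group A, Group B, Group B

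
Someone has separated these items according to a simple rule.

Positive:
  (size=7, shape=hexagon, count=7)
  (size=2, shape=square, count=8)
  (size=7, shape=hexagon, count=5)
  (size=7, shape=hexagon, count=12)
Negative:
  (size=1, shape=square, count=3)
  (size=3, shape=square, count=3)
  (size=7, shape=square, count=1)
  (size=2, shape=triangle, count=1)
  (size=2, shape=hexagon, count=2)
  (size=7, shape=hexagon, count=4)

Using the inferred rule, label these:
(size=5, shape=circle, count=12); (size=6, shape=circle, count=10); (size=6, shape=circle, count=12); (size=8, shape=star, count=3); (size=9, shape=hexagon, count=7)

All 'Positive' examples share one property — count ≥ 5 — and every 'Negative' example lacks it.

Positive, Positive, Positive, Negative, Positive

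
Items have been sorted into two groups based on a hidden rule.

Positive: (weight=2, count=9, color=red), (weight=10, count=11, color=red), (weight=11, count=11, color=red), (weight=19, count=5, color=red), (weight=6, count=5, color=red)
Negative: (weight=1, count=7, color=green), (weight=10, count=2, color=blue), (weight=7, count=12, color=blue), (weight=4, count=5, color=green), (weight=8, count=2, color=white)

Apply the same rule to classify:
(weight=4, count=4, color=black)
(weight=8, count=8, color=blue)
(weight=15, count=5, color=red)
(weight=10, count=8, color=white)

Negative, Negative, Positive, Negative

The simplest hypothesis consistent with all the labels is: color is red.
(weight=4, count=4, color=black): color is black, does not fit → Negative.
(weight=8, count=8, color=blue): color is blue, does not fit → Negative.
(weight=15, count=5, color=red): color is red, fits → Positive.
(weight=10, count=8, color=white): color is white, does not fit → Negative.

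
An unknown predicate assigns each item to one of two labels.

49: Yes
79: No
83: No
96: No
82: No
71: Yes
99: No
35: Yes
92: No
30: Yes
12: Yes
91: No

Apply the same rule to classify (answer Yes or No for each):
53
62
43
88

The classifier is using: at most 71.
53 → 53 ≤ 71 → Yes.
62 → 62 ≤ 71 → Yes.
43 → 43 ≤ 71 → Yes.
88 → 88 > 71 → No.

Yes, Yes, Yes, No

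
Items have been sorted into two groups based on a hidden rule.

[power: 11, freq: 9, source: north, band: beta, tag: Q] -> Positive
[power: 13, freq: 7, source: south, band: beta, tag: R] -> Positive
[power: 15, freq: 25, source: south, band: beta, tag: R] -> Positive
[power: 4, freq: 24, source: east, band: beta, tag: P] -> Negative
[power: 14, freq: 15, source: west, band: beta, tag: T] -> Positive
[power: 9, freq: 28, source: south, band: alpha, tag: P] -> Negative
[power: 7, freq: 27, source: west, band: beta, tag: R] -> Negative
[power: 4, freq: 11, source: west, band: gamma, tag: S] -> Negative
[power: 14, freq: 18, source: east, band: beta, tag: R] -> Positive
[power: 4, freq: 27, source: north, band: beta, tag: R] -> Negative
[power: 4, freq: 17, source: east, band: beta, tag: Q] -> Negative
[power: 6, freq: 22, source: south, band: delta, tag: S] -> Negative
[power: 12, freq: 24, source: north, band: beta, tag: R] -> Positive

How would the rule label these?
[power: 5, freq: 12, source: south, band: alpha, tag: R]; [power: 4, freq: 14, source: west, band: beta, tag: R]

Every 'Positive' example satisfies: power ≥ 11. None of the 'Negative' examples do.
[power: 5, freq: 12, source: south, band: alpha, tag: R] → power = 5 → Negative. [power: 4, freq: 14, source: west, band: beta, tag: R] → power = 4 → Negative.

Negative, Negative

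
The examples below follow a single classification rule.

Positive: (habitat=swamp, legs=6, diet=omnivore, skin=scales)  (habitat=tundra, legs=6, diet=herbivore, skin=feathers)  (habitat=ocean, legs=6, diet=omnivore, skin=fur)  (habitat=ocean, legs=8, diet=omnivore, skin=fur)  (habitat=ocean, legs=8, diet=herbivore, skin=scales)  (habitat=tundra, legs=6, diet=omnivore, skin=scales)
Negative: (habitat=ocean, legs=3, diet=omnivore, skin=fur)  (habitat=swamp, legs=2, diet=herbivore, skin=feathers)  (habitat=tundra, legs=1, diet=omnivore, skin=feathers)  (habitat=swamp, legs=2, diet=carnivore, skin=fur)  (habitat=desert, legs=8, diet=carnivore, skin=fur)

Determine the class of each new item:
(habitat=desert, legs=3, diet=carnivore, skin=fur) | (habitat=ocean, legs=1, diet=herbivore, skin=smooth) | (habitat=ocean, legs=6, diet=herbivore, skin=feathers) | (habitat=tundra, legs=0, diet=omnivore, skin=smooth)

Rule: diet is not carnivore AND legs ≥ 6. This holds for each 'Positive' example and fails for each 'Negative' one.
(habitat=desert, legs=3, diet=carnivore, skin=fur) → diet is carnivore, legs = 3 → Negative. (habitat=ocean, legs=1, diet=herbivore, skin=smooth) → diet is herbivore, legs = 1 → Negative. (habitat=ocean, legs=6, diet=herbivore, skin=feathers) → diet is herbivore, legs = 6 → Positive. (habitat=tundra, legs=0, diet=omnivore, skin=smooth) → diet is omnivore, legs = 0 → Negative.

Negative, Negative, Positive, Negative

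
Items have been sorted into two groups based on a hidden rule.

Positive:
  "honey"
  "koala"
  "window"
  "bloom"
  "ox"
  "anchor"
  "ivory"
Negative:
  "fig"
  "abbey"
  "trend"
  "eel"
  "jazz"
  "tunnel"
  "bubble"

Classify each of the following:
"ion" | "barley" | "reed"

Positive, Negative, Negative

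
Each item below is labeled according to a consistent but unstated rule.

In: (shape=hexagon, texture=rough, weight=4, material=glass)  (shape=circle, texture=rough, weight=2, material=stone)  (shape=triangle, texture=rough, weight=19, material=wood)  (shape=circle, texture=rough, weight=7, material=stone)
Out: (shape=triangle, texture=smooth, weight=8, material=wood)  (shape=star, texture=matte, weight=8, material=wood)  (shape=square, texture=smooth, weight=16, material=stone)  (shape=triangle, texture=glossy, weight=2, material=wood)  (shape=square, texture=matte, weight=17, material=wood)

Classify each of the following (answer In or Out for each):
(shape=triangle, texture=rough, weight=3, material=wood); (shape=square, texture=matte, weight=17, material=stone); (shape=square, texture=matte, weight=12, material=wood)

In, Out, Out

Looking at the examples, the only property every 'In' case has and every 'Out' case lacks is: texture is rough.
(shape=triangle, texture=rough, weight=3, material=wood): texture is rough, meets the rule → In. (shape=square, texture=matte, weight=17, material=stone): texture is matte, fails this test → Out. (shape=square, texture=matte, weight=12, material=wood): texture is matte, fails this test → Out.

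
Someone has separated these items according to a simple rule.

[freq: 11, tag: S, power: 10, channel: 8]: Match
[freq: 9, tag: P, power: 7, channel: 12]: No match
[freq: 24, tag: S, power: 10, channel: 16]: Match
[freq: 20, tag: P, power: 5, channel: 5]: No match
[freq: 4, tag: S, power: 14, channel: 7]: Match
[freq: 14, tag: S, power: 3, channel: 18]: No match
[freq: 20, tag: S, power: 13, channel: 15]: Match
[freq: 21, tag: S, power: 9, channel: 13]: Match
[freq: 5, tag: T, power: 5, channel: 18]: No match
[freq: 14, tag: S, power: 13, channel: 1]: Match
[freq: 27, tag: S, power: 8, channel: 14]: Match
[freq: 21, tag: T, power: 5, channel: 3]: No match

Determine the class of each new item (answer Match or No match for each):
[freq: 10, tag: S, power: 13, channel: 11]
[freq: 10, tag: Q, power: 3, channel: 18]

Match, No match

The rule appears to be: power ≥ 8.
[freq: 10, tag: S, power: 13, channel: 11]: power = 13 — checks out, so Match.
[freq: 10, tag: Q, power: 3, channel: 18]: power = 3 — does not pass, so No match.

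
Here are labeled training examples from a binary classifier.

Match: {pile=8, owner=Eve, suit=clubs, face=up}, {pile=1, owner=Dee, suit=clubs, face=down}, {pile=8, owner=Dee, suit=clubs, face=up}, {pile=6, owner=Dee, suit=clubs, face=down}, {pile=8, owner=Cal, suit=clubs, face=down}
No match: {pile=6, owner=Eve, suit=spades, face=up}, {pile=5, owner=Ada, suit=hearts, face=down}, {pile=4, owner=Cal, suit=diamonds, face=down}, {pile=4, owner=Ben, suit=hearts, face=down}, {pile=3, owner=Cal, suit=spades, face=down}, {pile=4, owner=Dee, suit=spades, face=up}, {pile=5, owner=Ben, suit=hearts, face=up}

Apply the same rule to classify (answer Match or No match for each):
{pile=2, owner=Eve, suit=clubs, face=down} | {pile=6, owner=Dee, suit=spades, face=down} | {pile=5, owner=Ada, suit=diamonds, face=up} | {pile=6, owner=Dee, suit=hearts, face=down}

Match, No match, No match, No match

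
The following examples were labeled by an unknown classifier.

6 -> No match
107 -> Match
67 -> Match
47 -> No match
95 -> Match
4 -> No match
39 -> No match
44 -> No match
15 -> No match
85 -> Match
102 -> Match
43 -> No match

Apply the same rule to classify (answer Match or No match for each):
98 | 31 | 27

Match, No match, No match

The simplest hypothesis consistent with all the labels is: at least 67.
98: 98 ≥ 67 — has this property, so Match. 31: 31 < 67 — does not pass, so No match. 27: 27 < 67 — does not pass, so No match.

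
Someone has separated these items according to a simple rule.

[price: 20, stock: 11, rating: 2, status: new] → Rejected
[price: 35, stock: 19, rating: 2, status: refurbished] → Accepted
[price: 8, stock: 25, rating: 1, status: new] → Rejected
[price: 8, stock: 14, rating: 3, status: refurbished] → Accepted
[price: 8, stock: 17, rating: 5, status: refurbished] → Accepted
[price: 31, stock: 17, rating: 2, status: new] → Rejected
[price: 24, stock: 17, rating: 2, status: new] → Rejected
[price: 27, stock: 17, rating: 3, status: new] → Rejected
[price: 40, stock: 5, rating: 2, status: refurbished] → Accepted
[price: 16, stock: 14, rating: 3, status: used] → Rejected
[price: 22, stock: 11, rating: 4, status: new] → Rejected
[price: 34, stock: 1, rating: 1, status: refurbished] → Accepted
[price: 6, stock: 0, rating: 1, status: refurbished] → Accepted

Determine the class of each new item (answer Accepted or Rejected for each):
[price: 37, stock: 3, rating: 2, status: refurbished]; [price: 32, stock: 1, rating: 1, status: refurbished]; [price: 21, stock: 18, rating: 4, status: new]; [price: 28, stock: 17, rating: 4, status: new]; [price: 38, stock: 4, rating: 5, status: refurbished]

All 'Accepted' examples share one property — status is refurbished — and every 'Rejected' example lacks it.
[price: 37, stock: 3, rating: 2, status: refurbished]: status is refurbished, meets the rule → Accepted. [price: 32, stock: 1, rating: 1, status: refurbished]: status is refurbished, meets the rule → Accepted. [price: 21, stock: 18, rating: 4, status: new]: status is new, does not pass → Rejected. [price: 28, stock: 17, rating: 4, status: new]: status is new, does not pass → Rejected. [price: 38, stock: 4, rating: 5, status: refurbished]: status is refurbished, meets the rule → Accepted.

Accepted, Accepted, Rejected, Rejected, Accepted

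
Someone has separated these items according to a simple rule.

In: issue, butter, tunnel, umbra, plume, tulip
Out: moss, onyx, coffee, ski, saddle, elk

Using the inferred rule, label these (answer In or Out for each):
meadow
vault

Out, In

A rule that fits every label: contains 'u' — true of each 'In' example, false of each 'Out' one.
meadow: Out (no 'u').
vault: In (has 'u').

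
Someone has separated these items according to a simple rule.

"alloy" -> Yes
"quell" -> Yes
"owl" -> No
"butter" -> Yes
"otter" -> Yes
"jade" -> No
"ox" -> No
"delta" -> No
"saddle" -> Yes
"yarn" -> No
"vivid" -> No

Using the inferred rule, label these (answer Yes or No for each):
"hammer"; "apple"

Yes, Yes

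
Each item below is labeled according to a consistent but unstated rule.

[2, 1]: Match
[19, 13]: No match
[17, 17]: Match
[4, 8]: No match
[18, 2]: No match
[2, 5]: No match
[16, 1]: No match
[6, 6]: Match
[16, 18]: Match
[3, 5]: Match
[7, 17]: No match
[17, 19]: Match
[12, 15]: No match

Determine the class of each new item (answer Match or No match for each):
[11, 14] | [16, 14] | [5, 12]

No match, Match, No match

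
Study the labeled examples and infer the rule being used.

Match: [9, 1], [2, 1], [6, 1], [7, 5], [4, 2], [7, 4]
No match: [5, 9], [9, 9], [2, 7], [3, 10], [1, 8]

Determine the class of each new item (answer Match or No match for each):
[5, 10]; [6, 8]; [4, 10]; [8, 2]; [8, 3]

No match, No match, No match, Match, Match

The pattern is that an item is 'Match' exactly when: first > second.
[5, 10] — 5 < 10, hence No match. [6, 8] — 6 < 8, hence No match. [4, 10] — 4 < 10, hence No match. [8, 2] — 8 > 2, hence Match. [8, 3] — 8 > 3, hence Match.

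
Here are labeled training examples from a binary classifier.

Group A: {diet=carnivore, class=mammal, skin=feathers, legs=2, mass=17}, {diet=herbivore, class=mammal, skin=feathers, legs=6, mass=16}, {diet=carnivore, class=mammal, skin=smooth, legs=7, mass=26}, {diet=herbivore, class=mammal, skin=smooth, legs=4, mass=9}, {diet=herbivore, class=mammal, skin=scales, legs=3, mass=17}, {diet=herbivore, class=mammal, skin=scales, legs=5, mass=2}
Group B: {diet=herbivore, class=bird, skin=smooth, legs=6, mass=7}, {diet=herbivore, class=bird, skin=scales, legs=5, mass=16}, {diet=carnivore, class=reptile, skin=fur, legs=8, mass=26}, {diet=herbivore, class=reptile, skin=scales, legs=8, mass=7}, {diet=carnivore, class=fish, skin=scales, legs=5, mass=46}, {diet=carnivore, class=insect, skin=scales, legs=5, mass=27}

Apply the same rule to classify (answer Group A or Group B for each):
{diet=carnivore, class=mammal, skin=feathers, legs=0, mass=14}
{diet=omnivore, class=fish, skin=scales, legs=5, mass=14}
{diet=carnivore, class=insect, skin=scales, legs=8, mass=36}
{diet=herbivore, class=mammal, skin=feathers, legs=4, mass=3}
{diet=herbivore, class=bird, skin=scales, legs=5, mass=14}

Group A, Group B, Group B, Group A, Group B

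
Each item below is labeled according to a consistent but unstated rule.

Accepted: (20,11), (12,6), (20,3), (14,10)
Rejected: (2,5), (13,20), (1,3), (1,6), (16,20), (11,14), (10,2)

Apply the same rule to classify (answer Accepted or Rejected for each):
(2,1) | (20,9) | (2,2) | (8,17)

Rejected, Accepted, Rejected, Rejected

A rule that fits every label: first > second AND sum ≥ 18 — true of each 'Accepted' example, false of each 'Rejected' one.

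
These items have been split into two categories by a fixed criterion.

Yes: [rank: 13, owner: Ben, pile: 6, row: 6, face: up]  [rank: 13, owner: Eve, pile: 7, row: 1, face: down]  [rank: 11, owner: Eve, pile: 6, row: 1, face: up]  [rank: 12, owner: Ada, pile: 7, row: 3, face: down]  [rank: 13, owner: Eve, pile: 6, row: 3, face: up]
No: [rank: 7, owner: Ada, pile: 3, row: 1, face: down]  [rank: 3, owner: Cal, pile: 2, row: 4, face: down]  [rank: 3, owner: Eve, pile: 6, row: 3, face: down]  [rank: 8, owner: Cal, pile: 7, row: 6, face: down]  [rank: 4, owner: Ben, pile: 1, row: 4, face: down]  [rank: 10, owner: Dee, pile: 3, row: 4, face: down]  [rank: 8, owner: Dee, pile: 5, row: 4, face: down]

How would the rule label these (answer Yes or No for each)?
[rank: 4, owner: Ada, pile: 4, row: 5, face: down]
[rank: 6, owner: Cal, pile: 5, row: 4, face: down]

No, No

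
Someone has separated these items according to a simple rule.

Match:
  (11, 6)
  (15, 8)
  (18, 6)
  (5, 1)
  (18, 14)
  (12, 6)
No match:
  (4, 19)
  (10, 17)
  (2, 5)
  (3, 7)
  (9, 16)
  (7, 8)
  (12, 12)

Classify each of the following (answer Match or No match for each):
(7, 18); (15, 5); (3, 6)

No match, Match, No match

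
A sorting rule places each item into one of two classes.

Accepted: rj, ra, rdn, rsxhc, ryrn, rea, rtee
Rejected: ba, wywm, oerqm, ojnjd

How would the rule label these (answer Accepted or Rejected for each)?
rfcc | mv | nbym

A rule that fits every label: starts with 'r' — true of each 'Accepted' example, false of each 'Rejected' one.
rfcc: starts with 'r' — satisfies this, so Accepted.
mv: starts with 'm' — doesn't qualify, so Rejected.
nbym: starts with 'n' — doesn't qualify, so Rejected.

Accepted, Rejected, Rejected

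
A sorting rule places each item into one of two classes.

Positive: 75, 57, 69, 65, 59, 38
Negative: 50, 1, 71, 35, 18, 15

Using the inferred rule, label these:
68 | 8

Positive, Negative

Every 'Positive' example satisfies: digit sum ≥ 10. None of the 'Negative' examples do.
Positive: 68, since digit sum 6+8 = 14.
Negative: 8, since digit sum 8.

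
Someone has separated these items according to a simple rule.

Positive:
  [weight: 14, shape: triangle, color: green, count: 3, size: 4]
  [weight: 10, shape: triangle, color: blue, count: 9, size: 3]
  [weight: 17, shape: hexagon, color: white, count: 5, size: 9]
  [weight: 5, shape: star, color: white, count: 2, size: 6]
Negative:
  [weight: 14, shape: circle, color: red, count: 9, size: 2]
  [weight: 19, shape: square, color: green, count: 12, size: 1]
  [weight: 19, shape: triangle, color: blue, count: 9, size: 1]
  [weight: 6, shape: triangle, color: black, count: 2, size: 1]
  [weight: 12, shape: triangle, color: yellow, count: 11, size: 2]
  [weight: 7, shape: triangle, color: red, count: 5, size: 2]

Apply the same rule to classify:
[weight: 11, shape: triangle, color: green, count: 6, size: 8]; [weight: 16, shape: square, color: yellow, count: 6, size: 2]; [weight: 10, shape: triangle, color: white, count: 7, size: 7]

Rule: size ≥ 3. This holds for each 'Positive' example and fails for each 'Negative' one.
[weight: 11, shape: triangle, color: green, count: 6, size: 8] → size = 8 → Positive.
[weight: 16, shape: square, color: yellow, count: 6, size: 2] → size = 2 → Negative.
[weight: 10, shape: triangle, color: white, count: 7, size: 7] → size = 7 → Positive.

Positive, Negative, Positive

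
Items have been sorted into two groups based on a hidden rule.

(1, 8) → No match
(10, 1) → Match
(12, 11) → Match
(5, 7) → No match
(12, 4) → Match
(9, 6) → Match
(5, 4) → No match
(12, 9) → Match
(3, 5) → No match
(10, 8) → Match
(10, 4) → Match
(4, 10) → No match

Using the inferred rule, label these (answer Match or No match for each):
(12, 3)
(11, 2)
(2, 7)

One predicate separates the groups cleanly: first ≥ 6.

Match, Match, No match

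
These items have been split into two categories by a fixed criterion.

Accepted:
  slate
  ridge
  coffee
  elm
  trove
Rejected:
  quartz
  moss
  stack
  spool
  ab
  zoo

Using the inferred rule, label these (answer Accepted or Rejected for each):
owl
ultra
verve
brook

Rejected, Rejected, Accepted, Rejected

Checking candidate rules against both groups, what survives is: contains 'e'.
owl → no 'e' → Rejected.
ultra → no 'e' → Rejected.
verve → has 'e' → Accepted.
brook → no 'e' → Rejected.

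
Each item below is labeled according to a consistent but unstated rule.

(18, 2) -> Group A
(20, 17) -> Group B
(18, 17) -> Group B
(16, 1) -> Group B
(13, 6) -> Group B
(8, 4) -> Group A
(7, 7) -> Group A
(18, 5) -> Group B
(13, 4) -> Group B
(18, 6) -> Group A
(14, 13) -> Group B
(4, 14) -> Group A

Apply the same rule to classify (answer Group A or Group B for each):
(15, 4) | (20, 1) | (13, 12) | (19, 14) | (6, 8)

Group B, Group B, Group B, Group B, Group A

One predicate separates the groups cleanly: sum is even.
(15, 4): Group B (15+4 = 19). (20, 1): Group B (20+1 = 21). (13, 12): Group B (13+12 = 25). (19, 14): Group B (19+14 = 33). (6, 8): Group A (6+8 = 14).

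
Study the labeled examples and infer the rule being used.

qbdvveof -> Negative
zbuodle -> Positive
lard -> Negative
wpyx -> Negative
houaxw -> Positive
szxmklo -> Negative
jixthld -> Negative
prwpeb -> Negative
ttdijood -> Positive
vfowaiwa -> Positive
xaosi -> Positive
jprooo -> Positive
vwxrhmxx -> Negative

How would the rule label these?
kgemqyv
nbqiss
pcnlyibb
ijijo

Negative, Negative, Negative, Positive

All 'Positive' examples share one property — has ≥ 3 vowels — and every 'Negative' example lacks it.
kgemqyv — 1 vowel, hence Negative.
nbqiss — 1 vowel, hence Negative.
pcnlyibb — 1 vowel, hence Negative.
ijijo — 3 vowels, hence Positive.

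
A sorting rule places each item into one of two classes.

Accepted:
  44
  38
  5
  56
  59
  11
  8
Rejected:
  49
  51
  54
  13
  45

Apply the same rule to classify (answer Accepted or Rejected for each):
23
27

Accepted, Rejected

'Accepted' ⟺ ≡ 2 (mod 3).
23: Accepted (23 mod 3 = 2). 27: Rejected (27 mod 3 = 0).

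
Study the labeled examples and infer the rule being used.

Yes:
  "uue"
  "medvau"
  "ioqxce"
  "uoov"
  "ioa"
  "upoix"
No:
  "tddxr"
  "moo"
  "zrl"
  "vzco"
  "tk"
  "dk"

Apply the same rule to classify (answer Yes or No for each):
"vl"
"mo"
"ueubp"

The distinguishing property — has ≥ 3 vowels — holds for all the 'Yes' cases and none of the 'No' cases.

No, No, Yes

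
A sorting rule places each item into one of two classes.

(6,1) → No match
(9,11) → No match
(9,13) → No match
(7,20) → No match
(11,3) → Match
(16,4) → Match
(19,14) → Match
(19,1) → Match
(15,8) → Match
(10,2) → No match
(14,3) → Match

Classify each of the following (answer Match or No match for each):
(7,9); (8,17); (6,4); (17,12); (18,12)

The simplest hypothesis consistent with all the labels is: first ≥ 11.
(7,9) → first 7 → No match. (8,17) → first 8 → No match. (6,4) → first 6 → No match. (17,12) → first 17 → Match. (18,12) → first 18 → Match.

No match, No match, No match, Match, Match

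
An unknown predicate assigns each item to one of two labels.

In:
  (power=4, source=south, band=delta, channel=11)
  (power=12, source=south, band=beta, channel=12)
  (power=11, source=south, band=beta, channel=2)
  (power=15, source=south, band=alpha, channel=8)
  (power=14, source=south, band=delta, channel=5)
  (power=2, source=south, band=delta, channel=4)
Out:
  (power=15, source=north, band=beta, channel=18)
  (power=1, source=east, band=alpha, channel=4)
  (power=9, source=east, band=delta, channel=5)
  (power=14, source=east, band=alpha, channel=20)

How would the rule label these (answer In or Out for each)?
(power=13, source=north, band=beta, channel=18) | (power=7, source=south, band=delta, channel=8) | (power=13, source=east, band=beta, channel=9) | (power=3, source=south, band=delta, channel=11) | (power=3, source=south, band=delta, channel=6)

Looking at the examples, the only property every 'In' case has and every 'Out' case lacks is: source is south.
(power=13, source=north, band=beta, channel=18): source is north — does not pass, so Out. (power=7, source=south, band=delta, channel=8): source is south — has this property, so In. (power=13, source=east, band=beta, channel=9): source is east — does not pass, so Out. (power=3, source=south, band=delta, channel=11): source is south — has this property, so In. (power=3, source=south, band=delta, channel=6): source is south — has this property, so In.

Out, In, Out, In, In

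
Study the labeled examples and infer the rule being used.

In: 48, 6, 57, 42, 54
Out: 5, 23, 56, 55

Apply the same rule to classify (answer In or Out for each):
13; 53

Out, Out

The classifier is using: multiple of 3.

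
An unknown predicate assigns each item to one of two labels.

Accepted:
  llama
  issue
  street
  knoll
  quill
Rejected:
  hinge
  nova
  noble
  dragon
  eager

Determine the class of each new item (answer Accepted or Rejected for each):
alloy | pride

Accepted, Rejected

Checking candidate rules against both groups, what survives is: has a double letter.
Accepted: alloy, since 'll' doubled.
Rejected: pride, since no doubled letter.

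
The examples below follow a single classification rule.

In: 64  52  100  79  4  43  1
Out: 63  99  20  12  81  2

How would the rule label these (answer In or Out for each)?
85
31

Looking at the examples, the only property every 'In' case has and every 'Out' case lacks is: ≡ 1 (mod 3).
85 → 85 mod 3 = 1 → In. 31 → 31 mod 3 = 1 → In.

In, In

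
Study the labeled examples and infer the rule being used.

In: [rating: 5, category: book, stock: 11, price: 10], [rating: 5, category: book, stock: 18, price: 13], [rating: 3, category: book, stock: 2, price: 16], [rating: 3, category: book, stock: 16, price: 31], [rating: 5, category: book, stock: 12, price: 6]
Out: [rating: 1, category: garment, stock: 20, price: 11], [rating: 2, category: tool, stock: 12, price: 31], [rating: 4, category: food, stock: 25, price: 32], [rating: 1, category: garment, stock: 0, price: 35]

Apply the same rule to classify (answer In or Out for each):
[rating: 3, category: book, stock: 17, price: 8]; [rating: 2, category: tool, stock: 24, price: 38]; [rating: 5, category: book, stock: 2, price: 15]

In, Out, In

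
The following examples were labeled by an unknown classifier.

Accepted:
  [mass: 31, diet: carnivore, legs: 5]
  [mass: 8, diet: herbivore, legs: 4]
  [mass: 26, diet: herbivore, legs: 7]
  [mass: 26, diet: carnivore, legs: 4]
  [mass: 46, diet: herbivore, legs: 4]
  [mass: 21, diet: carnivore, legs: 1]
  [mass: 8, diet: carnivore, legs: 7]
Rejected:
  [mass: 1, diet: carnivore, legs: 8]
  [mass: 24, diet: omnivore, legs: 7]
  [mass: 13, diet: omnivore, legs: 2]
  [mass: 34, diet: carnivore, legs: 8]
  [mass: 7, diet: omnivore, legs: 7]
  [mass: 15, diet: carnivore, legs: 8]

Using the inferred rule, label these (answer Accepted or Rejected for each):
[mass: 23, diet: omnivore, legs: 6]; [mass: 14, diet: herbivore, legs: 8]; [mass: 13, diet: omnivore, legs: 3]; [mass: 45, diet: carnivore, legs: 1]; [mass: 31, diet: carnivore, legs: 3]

Rejected, Rejected, Rejected, Accepted, Accepted

Every 'Accepted' example satisfies: diet is not omnivore AND legs ≤ 7. None of the 'Rejected' examples do.
[mass: 23, diet: omnivore, legs: 6] — diet is omnivore, legs = 6, hence Rejected.
[mass: 14, diet: herbivore, legs: 8] — diet is herbivore, legs = 8, hence Rejected.
[mass: 13, diet: omnivore, legs: 3] — diet is omnivore, legs = 3, hence Rejected.
[mass: 45, diet: carnivore, legs: 1] — diet is carnivore, legs = 1, hence Accepted.
[mass: 31, diet: carnivore, legs: 3] — diet is carnivore, legs = 3, hence Accepted.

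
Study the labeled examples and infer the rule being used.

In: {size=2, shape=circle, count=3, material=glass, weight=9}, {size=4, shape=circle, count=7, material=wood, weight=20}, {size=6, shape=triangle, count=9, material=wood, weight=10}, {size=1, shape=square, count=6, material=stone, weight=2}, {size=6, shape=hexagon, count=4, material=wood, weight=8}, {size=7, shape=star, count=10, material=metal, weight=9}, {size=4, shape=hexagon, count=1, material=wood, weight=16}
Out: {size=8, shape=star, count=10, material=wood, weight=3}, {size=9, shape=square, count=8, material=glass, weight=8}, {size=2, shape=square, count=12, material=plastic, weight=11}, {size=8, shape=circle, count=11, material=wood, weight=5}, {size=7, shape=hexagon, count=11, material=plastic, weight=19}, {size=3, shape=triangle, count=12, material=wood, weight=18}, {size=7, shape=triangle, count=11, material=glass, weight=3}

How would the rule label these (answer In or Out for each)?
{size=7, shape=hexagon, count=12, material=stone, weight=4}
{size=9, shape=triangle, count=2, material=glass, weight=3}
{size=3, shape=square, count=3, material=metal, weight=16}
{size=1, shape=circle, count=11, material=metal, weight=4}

The simplest hypothesis consistent with all the labels is: count ≤ 10 AND size ≤ 7.
{size=7, shape=hexagon, count=12, material=stone, weight=4}: count = 12, size = 7 — does not pass, so Out. {size=9, shape=triangle, count=2, material=glass, weight=3}: count = 2, size = 9 — does not pass, so Out. {size=3, shape=square, count=3, material=metal, weight=16}: count = 3, size = 3 — has this property, so In. {size=1, shape=circle, count=11, material=metal, weight=4}: count = 11, size = 1 — does not pass, so Out.

Out, Out, In, Out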